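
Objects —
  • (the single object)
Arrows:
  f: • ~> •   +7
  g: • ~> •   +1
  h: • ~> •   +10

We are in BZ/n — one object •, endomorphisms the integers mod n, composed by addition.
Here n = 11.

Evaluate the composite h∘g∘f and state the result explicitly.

Answer: +7

Derivation:
  0 +7≡7 +1≡8 +10≡7  (mod 11)
⟦path⟧: +7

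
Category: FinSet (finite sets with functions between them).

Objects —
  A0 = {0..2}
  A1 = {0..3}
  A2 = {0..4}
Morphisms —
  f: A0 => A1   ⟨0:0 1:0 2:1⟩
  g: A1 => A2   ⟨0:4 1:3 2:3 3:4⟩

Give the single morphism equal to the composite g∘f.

Answer: ⟨0:4 1:4 2:3⟩

Work:
  0 f=>0 g=>4
  1 f=>0 g=>4
  2 f=>1 g=>3
result: ⟨0:4 1:4 2:3⟩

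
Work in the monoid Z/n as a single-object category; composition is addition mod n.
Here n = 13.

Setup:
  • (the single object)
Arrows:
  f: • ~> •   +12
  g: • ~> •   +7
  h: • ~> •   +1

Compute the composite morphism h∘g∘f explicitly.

  0 +12≡12 +7≡6 +1≡7  (mod 13)
⟦path⟧: +7

Answer: +7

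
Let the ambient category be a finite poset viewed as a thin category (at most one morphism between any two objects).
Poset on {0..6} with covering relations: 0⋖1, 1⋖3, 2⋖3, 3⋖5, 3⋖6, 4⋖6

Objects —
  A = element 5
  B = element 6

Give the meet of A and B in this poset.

Lower bounds of A=5 and B=6: {0,1,2,3}
  0 <= 3
  1 <= 3
  2 <= 3
  3 <= 3
glb = 3

Answer: A∧B = 3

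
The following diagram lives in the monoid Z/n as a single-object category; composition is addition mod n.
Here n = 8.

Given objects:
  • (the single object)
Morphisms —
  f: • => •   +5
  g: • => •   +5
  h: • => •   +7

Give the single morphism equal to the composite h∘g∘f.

  0 +5≡5 +5≡2 +7≡1  (mod 8)
result: +1

Answer: +1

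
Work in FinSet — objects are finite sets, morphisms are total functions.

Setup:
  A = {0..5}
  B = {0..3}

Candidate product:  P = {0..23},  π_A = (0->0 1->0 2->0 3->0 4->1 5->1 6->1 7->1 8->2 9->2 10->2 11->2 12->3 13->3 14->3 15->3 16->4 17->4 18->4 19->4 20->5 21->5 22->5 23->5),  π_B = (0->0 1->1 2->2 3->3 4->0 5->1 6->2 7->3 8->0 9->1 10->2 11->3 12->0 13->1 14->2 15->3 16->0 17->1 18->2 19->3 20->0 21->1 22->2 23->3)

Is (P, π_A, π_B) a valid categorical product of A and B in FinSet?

|A|·|B| = 6·4 = 24;  |P| = 24
Check the pairing map k ↦ (π_A(k), π_B(k)):
  0 -> (0,0)
  1 -> (0,1)
  2 -> (0,2)
  3 -> (0,3)
  4 -> (1,0)
  5 -> (1,1)
  6 -> (1,2)
  7 -> (1,3)
  8 -> (2,0)
  9 -> (2,1)
  10 -> (2,2)
  11 -> (2,3)
  12 -> (3,0)
  13 -> (3,1)
  14 -> (3,2)
  15 -> (3,3)
  16 -> (4,0)
  17 -> (4,1)
  18 -> (4,2)
  19 -> (4,3)
  20 -> (5,0)
  21 -> (5,1)
  22 -> (5,2)
  23 -> (5,3)
distinct pairs in image: 24 / 24 needed
  → bijection onto A×B; projections well-typed.

Answer: VALID PRODUCT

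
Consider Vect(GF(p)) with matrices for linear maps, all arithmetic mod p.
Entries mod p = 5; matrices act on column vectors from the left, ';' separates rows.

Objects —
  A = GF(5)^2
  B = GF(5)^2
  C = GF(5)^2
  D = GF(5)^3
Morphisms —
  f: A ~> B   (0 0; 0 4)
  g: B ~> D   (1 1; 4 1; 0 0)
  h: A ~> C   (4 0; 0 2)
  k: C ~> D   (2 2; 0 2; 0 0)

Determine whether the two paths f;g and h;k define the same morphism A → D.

Answer: DOES NOT COMMUTE

Derivation:
Along f;g (path 1):
  e0=[1,0] f~>[0,0] g~>[0,0,0]
  e1=[0,1] f~>[0,4] g~>[4,4,0]
  composite₁ = (0 4; 0 4; 0 0)
Along h;k (path 2):
  e0=[1,0] h~>[4,0] k~>[3,0,0]
  e1=[0,1] h~>[0,2] k~>[4,4,0]
  composite₂ = (3 4; 0 4; 0 0)
Equal? NO — does not commute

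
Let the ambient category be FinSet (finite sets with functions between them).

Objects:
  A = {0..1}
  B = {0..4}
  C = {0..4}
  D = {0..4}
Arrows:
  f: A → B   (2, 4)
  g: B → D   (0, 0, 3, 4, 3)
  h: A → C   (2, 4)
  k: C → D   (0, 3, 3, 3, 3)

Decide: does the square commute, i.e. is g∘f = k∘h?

1) trace f;g:
  0 f→2 g→3
  1 f→4 g→3
  composite₁ = (3, 3)
2) trace h;k:
  0 h→2 k→3
  1 h→4 k→3
  composite₂ = (3, 3)
Equal? equal; square commutes

Answer: COMMUTES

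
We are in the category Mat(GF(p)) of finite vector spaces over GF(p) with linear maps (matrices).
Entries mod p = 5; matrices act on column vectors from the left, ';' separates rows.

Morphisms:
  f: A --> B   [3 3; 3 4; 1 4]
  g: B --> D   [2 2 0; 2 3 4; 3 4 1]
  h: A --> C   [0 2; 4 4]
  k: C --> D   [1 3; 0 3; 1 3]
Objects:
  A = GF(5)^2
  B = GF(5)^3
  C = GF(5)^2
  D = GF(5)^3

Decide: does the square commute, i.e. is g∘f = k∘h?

Answer: DOES NOT COMMUTE

Work:
Path 1 = f;g:
  e0=⟨1,0⟩ f-->⟨3,3,1⟩ g-->⟨2,4,2⟩
  e1=⟨0,1⟩ f-->⟨3,4,4⟩ g-->⟨4,4,4⟩
  ⟦path⟧₁ = [2 4; 4 4; 2 4]
Path 2 = h;k:
  e0=⟨1,0⟩ h-->⟨0,4⟩ k-->⟨2,2,2⟩
  e1=⟨0,1⟩ h-->⟨2,4⟩ k-->⟨4,2,4⟩
  ⟦path⟧₂ = [2 4; 2 2; 2 4]
Equal? NO — does not commute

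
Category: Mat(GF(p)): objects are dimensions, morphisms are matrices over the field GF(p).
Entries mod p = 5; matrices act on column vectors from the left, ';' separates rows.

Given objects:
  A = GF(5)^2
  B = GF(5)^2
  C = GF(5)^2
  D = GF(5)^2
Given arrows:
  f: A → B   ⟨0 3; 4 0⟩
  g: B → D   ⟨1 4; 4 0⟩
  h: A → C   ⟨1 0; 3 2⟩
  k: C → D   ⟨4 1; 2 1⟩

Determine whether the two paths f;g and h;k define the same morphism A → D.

Answer: DOES NOT COMMUTE

Derivation:
Path 1 = f;g:
  e0=⟨1,0⟩ f→⟨0,4⟩ g→⟨1,0⟩
  e1=⟨0,1⟩ f→⟨3,0⟩ g→⟨3,2⟩
  result₁ = ⟨1 3; 0 2⟩
Path 2 = h;k:
  e0=⟨1,0⟩ h→⟨1,3⟩ k→⟨2,0⟩
  e1=⟨0,1⟩ h→⟨0,2⟩ k→⟨2,2⟩
  result₂ = ⟨2 2; 0 2⟩
Equal? differ; not commutative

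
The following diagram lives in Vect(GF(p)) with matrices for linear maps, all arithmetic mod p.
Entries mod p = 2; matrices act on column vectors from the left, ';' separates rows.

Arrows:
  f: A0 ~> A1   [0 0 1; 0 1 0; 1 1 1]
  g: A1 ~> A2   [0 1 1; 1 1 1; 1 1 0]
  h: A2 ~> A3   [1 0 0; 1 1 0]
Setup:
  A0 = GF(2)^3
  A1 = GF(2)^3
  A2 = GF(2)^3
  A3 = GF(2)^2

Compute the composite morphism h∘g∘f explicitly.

Answer: [1 0 1; 0 0 1]

Work:
  e0=[1,0,0] f~>[0,0,1] g~>[1,1,0] h~>[1,0]
  e1=[0,1,0] f~>[0,1,1] g~>[0,0,1] h~>[0,0]
  e2=[0,0,1] f~>[1,0,1] g~>[1,0,1] h~>[1,1]
composite: [1 0 1; 0 0 1]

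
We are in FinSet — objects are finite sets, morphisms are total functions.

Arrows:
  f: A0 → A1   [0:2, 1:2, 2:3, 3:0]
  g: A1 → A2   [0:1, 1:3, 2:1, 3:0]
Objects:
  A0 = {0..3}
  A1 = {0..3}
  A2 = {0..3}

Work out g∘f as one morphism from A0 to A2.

Answer: [0:1, 1:1, 2:0, 3:1]

Derivation:
  0 f→2 g→1
  1 f→2 g→1
  2 f→3 g→0
  3 f→0 g→1
⟦path⟧: [0:1, 1:1, 2:0, 3:1]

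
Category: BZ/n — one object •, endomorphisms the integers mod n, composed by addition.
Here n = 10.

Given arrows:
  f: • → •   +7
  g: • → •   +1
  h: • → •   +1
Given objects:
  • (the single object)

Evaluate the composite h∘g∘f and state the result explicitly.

  0 +7≡7 +1≡8 +1≡9  (mod 10)
composite: +9

Answer: +9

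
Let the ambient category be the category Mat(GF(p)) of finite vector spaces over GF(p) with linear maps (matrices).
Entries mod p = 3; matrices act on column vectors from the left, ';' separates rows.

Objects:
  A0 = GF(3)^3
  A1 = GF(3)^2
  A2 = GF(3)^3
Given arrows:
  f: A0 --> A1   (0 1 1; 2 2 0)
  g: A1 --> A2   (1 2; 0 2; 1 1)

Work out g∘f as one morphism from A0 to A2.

  e0=(1,0,0) f-->(0,2) g-->(1,1,2)
  e1=(0,1,0) f-->(1,2) g-->(2,1,0)
  e2=(0,0,1) f-->(1,0) g-->(1,0,1)
result: (1 2 1; 1 1 0; 2 0 1)

Answer: (1 2 1; 1 1 0; 2 0 1)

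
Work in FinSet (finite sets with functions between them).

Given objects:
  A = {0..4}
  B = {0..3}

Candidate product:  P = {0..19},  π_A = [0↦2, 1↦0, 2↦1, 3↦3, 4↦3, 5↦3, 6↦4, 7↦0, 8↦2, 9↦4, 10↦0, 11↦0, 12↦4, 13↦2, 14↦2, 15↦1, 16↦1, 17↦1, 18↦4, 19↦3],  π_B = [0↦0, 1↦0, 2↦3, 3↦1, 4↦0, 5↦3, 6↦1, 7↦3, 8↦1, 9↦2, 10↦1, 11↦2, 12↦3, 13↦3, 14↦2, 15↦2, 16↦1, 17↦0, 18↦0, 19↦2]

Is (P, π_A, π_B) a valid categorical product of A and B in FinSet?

Answer: VALID PRODUCT

Work:
|A|·|B| = 5·4 = 20;  |P| = 20
Check the pairing map k ↦ (π_A(k), π_B(k)):
  0 ↦ (2,0)
  1 ↦ (0,0)
  2 ↦ (1,3)
  3 ↦ (3,1)
  4 ↦ (3,0)
  5 ↦ (3,3)
  6 ↦ (4,1)
  7 ↦ (0,3)
  8 ↦ (2,1)
  9 ↦ (4,2)
  10 ↦ (0,1)
  11 ↦ (0,2)
  12 ↦ (4,3)
  13 ↦ (2,3)
  14 ↦ (2,2)
  15 ↦ (1,2)
  16 ↦ (1,1)
  17 ↦ (1,0)
  18 ↦ (4,0)
  19 ↦ (3,2)
distinct pairs in image: 20 / 20 needed
  → bijection onto A×B; projections well-typed.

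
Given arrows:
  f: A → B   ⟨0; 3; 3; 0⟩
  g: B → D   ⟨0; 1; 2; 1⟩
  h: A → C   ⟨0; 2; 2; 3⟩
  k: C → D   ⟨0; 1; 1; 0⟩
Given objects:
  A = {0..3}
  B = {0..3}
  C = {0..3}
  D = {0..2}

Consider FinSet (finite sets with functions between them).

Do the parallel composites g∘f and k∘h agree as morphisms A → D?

Answer: COMMUTES

Trace:
1) trace f;g:
  0 f→0 g→0
  1 f→3 g→1
  2 f→3 g→1
  3 f→0 g→0
  composite₁ = ⟨0; 1; 1; 0⟩
2) trace h;k:
  0 h→0 k→0
  1 h→2 k→1
  2 h→2 k→1
  3 h→3 k→0
  composite₂ = ⟨0; 1; 1; 0⟩
Equal? same morphism ✓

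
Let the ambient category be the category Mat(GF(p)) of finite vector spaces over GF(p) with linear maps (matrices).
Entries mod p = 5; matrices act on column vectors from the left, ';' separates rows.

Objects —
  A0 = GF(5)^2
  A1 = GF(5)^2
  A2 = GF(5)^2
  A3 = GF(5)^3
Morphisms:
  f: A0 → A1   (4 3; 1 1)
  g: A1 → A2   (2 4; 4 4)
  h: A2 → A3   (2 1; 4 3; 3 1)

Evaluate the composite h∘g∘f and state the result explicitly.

Answer: (4 1; 3 3; 1 1)

Derivation:
  e0=[1,0] f→[4,1] g→[2,0] h→[4,3,1]
  e1=[0,1] f→[3,1] g→[0,1] h→[1,3,1]
⟦path⟧: (4 1; 3 3; 1 1)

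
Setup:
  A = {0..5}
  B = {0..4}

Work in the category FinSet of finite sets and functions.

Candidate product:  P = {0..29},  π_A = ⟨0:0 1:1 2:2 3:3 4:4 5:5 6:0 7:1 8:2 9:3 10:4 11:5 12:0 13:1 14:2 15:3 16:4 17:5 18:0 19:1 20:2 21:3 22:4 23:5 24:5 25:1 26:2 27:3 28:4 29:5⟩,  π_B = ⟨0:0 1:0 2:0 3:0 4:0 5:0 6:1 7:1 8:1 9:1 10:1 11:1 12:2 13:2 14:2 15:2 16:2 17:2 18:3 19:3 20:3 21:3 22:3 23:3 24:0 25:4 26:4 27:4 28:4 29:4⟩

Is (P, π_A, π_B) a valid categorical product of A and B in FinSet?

Answer: NOT A VALID PRODUCT — duplicate pair at indices 5,24

Work:
|A|·|B| = 6·5 = 30;  |P| = 30
Check the pairing map k ↦ (π_A(k), π_B(k)):
  0 : (0,0)
  1 : (1,0)
  2 : (2,0)
  3 : (3,0)
  4 : (4,0)
  5 : (5,0)
  6 : (0,1)
  7 : (1,1)
  8 : (2,1)
  9 : (3,1)
  10 : (4,1)
  11 : (5,1)
  12 : (0,2)
  13 : (1,2)
  14 : (2,2)
  15 : (3,2)
  16 : (4,2)
  17 : (5,2)
  18 : (0,3)
  19 : (1,3)
  20 : (2,3)
  21 : (3,3)
  22 : (4,3)
  23 : (5,3)
  24 : (5,0)  ✗ repeats pair of k=5
  25 : (1,4)
  26 : (2,4)
  27 : (3,4)
  28 : (4,4)
  29 : (5,4)
distinct pairs in image: 29 / 30 needed
  → (5,0) hit at k=5 and k=24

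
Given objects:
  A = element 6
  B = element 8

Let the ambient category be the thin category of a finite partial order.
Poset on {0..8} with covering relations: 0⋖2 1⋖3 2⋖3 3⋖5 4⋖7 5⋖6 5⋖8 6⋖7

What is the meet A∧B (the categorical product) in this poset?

Common predecessors of 6,8: {0,1,2,3,5}
  0 <= 5
  1 <= 5
  2 <= 5
  3 <= 5
  5 <= 5
glb = 5

Answer: A∧B = 5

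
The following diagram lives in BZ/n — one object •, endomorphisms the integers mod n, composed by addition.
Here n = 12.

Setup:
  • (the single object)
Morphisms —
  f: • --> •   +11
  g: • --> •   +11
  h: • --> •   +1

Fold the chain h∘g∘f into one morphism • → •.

  0 +11≡11 +11≡10 +1≡11  (mod 12)
composite: +11

Answer: +11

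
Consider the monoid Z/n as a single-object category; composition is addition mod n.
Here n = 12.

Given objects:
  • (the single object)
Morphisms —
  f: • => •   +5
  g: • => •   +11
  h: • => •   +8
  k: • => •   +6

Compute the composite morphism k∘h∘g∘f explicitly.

  0 +5≡5 +11≡4 +8≡0 +6≡6  (mod 12)
⟦path⟧: +6

Answer: +6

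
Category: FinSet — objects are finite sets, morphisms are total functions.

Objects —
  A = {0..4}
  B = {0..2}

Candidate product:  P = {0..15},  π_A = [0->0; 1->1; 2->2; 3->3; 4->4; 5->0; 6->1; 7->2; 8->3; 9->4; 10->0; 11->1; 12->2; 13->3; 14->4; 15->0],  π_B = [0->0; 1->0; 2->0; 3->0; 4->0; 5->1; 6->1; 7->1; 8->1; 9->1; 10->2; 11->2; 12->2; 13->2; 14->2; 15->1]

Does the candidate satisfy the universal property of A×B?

|A|·|B| = 5·3 = 15;  |P| = 16
  → cardinalities differ; no bijection possible.

Answer: NOT A VALID PRODUCT — |P|=16 ≠ |A|·|B|=15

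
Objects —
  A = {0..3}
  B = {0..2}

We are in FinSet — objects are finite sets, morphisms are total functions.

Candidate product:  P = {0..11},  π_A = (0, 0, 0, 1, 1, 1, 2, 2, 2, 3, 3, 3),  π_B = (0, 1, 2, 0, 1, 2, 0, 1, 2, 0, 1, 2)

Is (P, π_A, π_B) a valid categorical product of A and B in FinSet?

Answer: VALID PRODUCT

Trace:
|A|·|B| = 4·3 = 12;  |P| = 12
Check the pairing map k ↦ (π_A(k), π_B(k)):
  0 ↦ (0,0)
  1 ↦ (0,1)
  2 ↦ (0,2)
  3 ↦ (1,0)
  4 ↦ (1,1)
  5 ↦ (1,2)
  6 ↦ (2,0)
  7 ↦ (2,1)
  8 ↦ (2,2)
  9 ↦ (3,0)
  10 ↦ (3,1)
  11 ↦ (3,2)
distinct pairs in image: 12 / 12 needed
  → bijection onto A×B; projections well-typed.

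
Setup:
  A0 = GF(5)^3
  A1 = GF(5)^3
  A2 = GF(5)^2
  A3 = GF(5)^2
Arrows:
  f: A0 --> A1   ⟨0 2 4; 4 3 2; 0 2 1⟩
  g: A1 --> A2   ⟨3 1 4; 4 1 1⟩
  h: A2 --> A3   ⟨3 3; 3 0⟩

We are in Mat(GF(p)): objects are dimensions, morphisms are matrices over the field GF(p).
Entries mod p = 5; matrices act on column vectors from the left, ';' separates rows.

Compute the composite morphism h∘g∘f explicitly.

  e0=(1,0,0) f-->(0,4,0) g-->(4,4) h-->(4,2)
  e1=(0,1,0) f-->(2,3,2) g-->(2,3) h-->(0,1)
  e2=(0,0,1) f-->(4,2,1) g-->(3,4) h-->(1,4)
⟦path⟧: ⟨4 0 1; 2 1 4⟩

Answer: ⟨4 0 1; 2 1 4⟩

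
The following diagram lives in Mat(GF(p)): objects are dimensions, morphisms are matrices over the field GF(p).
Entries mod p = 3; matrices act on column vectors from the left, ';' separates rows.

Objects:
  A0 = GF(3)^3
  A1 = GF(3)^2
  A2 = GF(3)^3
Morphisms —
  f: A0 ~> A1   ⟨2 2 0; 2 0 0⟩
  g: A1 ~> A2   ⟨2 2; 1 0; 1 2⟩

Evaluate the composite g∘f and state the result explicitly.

  e0=(1,0,0) f~>(2,2) g~>(2,2,0)
  e1=(0,1,0) f~>(2,0) g~>(1,2,2)
  e2=(0,0,1) f~>(0,0) g~>(0,0,0)
⟦path⟧: ⟨2 1 0; 2 2 0; 0 2 0⟩

Answer: ⟨2 1 0; 2 2 0; 0 2 0⟩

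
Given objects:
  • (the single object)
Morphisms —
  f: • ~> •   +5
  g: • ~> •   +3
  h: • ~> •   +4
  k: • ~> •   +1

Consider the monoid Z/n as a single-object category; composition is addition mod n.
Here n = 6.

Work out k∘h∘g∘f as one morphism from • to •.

  0 +5≡5 +3≡2 +4≡0 +1≡1  (mod 6)
result: +1

Answer: +1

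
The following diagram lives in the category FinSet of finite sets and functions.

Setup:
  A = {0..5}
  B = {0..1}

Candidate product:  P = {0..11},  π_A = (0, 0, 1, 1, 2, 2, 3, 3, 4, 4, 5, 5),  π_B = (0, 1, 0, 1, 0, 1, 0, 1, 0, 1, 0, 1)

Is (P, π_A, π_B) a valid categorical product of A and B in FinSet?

Answer: VALID PRODUCT

Work:
|A|·|B| = 6·2 = 12;  |P| = 12
Check the pairing map k ↦ (π_A(k), π_B(k)):
  0 -> (0,0)
  1 -> (0,1)
  2 -> (1,0)
  3 -> (1,1)
  4 -> (2,0)
  5 -> (2,1)
  6 -> (3,0)
  7 -> (3,1)
  8 -> (4,0)
  9 -> (4,1)
  10 -> (5,0)
  11 -> (5,1)
distinct pairs in image: 12 / 12 needed
  → bijection onto A×B; projections well-typed.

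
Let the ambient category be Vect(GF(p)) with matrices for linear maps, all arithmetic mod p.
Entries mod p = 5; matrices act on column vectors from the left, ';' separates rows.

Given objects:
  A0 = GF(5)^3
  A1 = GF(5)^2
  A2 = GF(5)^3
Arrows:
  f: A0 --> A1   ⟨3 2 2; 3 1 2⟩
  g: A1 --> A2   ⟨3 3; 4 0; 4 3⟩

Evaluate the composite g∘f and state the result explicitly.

  e0=⟨1,0,0⟩ f-->⟨3,3⟩ g-->⟨3,2,1⟩
  e1=⟨0,1,0⟩ f-->⟨2,1⟩ g-->⟨4,3,1⟩
  e2=⟨0,0,1⟩ f-->⟨2,2⟩ g-->⟨2,3,4⟩
⟦path⟧: ⟨3 4 2; 2 3 3; 1 1 4⟩

Answer: ⟨3 4 2; 2 3 3; 1 1 4⟩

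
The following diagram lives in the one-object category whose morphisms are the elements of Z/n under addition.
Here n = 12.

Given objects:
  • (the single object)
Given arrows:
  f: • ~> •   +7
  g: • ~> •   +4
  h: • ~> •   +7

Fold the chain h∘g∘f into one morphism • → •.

Answer: +6

Trace:
  0 +7≡7 +4≡11 +7≡6  (mod 12)
⟦path⟧: +6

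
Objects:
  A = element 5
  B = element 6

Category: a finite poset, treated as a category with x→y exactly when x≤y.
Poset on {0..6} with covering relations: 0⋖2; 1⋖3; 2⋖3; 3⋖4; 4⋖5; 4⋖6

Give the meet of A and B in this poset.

Lower bounds of A=5 and B=6: {0,1,2,3,4}
  0 ⊑ 4
  1 ⊑ 4
  2 ⊑ 4
  3 ⊑ 4
  4 ⊑ 4
glb = 4

Answer: A∧B = 4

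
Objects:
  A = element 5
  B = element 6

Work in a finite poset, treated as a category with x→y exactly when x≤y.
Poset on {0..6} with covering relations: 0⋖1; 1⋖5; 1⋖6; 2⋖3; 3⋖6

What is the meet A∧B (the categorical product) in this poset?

{x : x<=A ∧ x<=B} = {0,1}  (A=5, B=6)
  0 <= 1
  1 <= 1
glb = 1

Answer: A∧B = 1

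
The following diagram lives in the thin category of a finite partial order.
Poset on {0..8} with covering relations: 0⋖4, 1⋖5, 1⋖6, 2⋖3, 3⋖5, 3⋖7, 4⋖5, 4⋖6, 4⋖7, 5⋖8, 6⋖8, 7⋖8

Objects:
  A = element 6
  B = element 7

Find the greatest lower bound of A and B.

Answer: A∧B = 4

Derivation:
Common predecessors of 6,7: {0,4}
  0 ≤ 4
  4 ≤ 4
glb = 4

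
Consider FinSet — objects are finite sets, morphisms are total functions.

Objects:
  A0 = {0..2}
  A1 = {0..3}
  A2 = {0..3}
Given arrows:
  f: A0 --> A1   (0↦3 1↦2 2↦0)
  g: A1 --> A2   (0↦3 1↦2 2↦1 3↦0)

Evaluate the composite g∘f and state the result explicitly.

Answer: (0↦0 1↦1 2↦3)

Trace:
  0 f-->3 g-->0
  1 f-->2 g-->1
  2 f-->0 g-->3
⟦path⟧: (0↦0 1↦1 2↦3)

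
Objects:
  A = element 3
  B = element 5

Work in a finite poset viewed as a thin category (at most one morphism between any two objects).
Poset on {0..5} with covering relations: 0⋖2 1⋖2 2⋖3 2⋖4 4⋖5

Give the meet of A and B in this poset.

{x : x≤A ∧ x≤B} = {0,1,2}  (A=3, B=5)
  0 ≤ 2
  1 ≤ 2
  2 ≤ 2
glb = 2

Answer: A∧B = 2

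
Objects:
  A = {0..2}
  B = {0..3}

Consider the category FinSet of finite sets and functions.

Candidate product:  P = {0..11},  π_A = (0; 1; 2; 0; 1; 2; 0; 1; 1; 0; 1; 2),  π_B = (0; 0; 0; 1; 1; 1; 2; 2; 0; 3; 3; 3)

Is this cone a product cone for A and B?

Answer: NOT A VALID PRODUCT — duplicate pair at indices 1,8

Derivation:
|A|·|B| = 3·4 = 12;  |P| = 12
Check the pairing map k ↦ (π_A(k), π_B(k)):
  0 -> (0,0)
  1 -> (1,0)
  2 -> (2,0)
  3 -> (0,1)
  4 -> (1,1)
  5 -> (2,1)
  6 -> (0,2)
  7 -> (1,2)
  8 -> (1,0)  ✗ repeats pair of k=1
  9 -> (0,3)
  10 -> (1,3)
  11 -> (2,3)
distinct pairs in image: 11 / 12 needed
  → (1,0) hit at k=1 and k=8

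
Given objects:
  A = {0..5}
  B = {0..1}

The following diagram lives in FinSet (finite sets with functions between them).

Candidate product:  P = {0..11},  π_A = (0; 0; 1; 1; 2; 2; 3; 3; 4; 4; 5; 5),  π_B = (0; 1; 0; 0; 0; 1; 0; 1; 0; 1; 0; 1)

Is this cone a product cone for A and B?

Answer: NOT A VALID PRODUCT — duplicate pair at indices 2,3

Derivation:
|A|·|B| = 6·2 = 12;  |P| = 12
Check the pairing map k ↦ (π_A(k), π_B(k)):
  0 ↦ (0,0)
  1 ↦ (0,1)
  2 ↦ (1,0)
  3 ↦ (1,0)  ✗ repeats pair of k=2
  4 ↦ (2,0)
  5 ↦ (2,1)
  6 ↦ (3,0)
  7 ↦ (3,1)
  8 ↦ (4,0)
  9 ↦ (4,1)
  10 ↦ (5,0)
  11 ↦ (5,1)
distinct pairs in image: 11 / 12 needed
  → (1,0) hit at k=2 and k=3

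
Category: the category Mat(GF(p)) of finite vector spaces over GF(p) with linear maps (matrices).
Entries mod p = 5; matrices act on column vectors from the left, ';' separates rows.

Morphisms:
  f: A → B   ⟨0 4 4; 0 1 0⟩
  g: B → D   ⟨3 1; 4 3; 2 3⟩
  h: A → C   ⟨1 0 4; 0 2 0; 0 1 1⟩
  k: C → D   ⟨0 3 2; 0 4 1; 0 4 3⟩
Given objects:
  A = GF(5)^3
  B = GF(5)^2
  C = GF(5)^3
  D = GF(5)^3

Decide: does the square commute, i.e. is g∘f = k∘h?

Answer: COMMUTES

Derivation:
1) trace f;g:
  e0=[1,0,0] f→[0,0] g→[0,0,0]
  e1=[0,1,0] f→[4,1] g→[3,4,1]
  e2=[0,0,1] f→[4,0] g→[2,1,3]
  composite₁ = ⟨0 3 2; 0 4 1; 0 1 3⟩
2) trace h;k:
  e0=[1,0,0] h→[1,0,0] k→[0,0,0]
  e1=[0,1,0] h→[0,2,1] k→[3,4,1]
  e2=[0,0,1] h→[4,0,1] k→[2,1,3]
  composite₂ = ⟨0 3 2; 0 4 1; 0 1 3⟩
Equal? equal; square commutes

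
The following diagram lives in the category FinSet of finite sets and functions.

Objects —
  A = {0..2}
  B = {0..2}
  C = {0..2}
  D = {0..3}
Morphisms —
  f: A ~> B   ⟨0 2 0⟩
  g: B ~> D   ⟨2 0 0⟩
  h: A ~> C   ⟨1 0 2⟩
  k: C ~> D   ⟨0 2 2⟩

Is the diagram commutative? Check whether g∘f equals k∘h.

Along f;g (path 1):
  0 f~>0 g~>2
  1 f~>2 g~>0
  2 f~>0 g~>2
  composite₁ = ⟨2 0 2⟩
Along h;k (path 2):
  0 h~>1 k~>2
  1 h~>0 k~>0
  2 h~>2 k~>2
  composite₂ = ⟨2 0 2⟩
Equal? equal; square commutes

Answer: COMMUTES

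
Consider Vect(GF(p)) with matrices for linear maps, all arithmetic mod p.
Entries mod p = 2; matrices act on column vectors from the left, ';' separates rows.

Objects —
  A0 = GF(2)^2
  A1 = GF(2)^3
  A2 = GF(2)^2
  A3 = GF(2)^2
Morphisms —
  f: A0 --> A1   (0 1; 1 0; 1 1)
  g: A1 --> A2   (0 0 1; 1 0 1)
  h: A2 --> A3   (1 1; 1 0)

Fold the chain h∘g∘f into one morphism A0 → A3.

Answer: (0 1; 1 1)

Trace:
  e0=(1,0) f-->(0,1,1) g-->(1,1) h-->(0,1)
  e1=(0,1) f-->(1,0,1) g-->(1,0) h-->(1,1)
composite: (0 1; 1 1)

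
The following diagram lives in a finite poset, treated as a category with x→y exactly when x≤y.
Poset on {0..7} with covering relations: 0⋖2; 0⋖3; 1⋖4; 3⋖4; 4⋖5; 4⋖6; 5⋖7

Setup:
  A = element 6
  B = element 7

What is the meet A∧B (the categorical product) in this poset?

Lower bounds of A=6 and B=7: {0,1,3,4}
  0 <= 4
  1 <= 4
  3 <= 4
  4 <= 4
glb = 4

Answer: A∧B = 4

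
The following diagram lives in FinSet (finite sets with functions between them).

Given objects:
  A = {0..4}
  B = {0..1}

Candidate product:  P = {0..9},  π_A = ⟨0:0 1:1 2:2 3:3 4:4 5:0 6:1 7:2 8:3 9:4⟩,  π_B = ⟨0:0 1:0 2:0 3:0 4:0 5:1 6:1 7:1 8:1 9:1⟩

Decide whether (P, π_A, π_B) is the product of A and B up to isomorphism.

Answer: VALID PRODUCT

Trace:
|A|·|B| = 5·2 = 10;  |P| = 10
Check the pairing map k ↦ (π_A(k), π_B(k)):
  0 : (0,0)
  1 : (1,0)
  2 : (2,0)
  3 : (3,0)
  4 : (4,0)
  5 : (0,1)
  6 : (1,1)
  7 : (2,1)
  8 : (3,1)
  9 : (4,1)
distinct pairs in image: 10 / 10 needed
  → bijection onto A×B; projections well-typed.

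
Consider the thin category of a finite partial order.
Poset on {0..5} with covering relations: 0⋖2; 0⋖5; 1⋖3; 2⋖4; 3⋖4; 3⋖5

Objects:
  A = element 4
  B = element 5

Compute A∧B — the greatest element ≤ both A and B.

{x : x≤A ∧ x≤B} = {0,1,3}  (A=4, B=5)
  maximal lower bounds 0 and 3 are incomparable: neither 0≤3 nor 3≤0
→ no greatest lower bound exists

Answer: NO MEET EXISTS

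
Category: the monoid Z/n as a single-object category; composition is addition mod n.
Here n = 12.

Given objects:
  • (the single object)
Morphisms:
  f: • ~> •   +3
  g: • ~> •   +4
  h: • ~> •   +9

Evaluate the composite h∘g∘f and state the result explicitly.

Answer: +4

Trace:
  0 +3≡3 +4≡7 +9≡4  (mod 12)
result: +4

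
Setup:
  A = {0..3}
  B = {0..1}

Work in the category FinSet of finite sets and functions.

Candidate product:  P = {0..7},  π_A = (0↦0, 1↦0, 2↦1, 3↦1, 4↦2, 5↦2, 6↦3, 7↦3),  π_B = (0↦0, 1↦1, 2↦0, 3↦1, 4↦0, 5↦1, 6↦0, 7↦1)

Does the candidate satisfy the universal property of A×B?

|A|·|B| = 4·2 = 8;  |P| = 8
Check the pairing map k ↦ (π_A(k), π_B(k)):
  0 ↦ (0,0)
  1 ↦ (0,1)
  2 ↦ (1,0)
  3 ↦ (1,1)
  4 ↦ (2,0)
  5 ↦ (2,1)
  6 ↦ (3,0)
  7 ↦ (3,1)
distinct pairs in image: 8 / 8 needed
  → bijection onto A×B; projections well-typed.

Answer: VALID PRODUCT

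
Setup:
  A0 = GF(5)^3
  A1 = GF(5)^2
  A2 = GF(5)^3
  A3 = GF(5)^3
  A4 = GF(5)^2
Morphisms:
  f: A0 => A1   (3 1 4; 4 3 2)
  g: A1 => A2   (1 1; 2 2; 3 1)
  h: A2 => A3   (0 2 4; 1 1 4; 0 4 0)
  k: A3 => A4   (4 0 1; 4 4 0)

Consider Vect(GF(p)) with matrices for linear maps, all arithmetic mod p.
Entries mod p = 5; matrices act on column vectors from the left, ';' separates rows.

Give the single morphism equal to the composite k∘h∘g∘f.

  e0=[1,0,0] f=>[3,4] g=>[2,4,3] h=>[0,3,1] k=>[1,2]
  e1=[0,1,0] f=>[1,3] g=>[4,3,1] h=>[0,1,2] k=>[2,4]
  e2=[0,0,1] f=>[4,2] g=>[1,2,4] h=>[0,4,3] k=>[3,1]
result: (1 2 3; 2 4 1)

Answer: (1 2 3; 2 4 1)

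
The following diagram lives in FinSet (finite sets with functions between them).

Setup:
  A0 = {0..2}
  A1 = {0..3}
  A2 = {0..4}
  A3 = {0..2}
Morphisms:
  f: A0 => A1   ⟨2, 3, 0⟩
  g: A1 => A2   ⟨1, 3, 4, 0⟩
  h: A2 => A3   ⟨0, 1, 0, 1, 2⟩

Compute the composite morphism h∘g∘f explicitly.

  0 f=>2 g=>4 h=>2
  1 f=>3 g=>0 h=>0
  2 f=>0 g=>1 h=>1
result: ⟨2, 0, 1⟩

Answer: ⟨2, 0, 1⟩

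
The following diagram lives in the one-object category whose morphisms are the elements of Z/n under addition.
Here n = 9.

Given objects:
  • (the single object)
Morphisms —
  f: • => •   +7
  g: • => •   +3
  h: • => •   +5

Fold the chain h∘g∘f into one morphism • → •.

  0 +7≡7 +3≡1 +5≡6  (mod 9)
result: +6

Answer: +6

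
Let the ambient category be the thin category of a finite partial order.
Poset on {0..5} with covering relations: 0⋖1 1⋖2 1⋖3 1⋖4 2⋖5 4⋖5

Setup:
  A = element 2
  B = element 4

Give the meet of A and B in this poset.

{x : x<=A ∧ x<=B} = {0,1}  (A=2, B=4)
  0 <= 1
  1 <= 1
glb = 1

Answer: A∧B = 1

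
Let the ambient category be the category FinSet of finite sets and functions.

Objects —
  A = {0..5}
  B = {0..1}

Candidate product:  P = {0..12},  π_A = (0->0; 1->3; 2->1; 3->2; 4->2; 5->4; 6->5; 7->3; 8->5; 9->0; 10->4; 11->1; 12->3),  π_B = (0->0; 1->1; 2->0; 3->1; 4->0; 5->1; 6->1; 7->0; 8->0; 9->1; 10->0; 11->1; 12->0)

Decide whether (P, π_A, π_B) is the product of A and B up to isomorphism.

|A|·|B| = 6·2 = 12;  |P| = 13
  → cardinalities differ; no bijection possible.

Answer: NOT A VALID PRODUCT — |P|=13 ≠ |A|·|B|=12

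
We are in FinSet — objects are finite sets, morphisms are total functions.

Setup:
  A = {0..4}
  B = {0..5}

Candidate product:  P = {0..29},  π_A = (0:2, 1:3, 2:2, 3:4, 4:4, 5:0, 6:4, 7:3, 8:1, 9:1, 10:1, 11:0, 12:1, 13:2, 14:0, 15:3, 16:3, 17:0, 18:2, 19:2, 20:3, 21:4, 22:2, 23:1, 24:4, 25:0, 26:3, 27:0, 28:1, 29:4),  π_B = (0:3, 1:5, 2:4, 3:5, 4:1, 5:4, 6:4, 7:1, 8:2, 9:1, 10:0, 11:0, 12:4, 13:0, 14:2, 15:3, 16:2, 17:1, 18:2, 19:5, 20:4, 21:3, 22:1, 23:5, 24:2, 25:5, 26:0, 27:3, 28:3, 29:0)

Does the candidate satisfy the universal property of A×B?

|A|·|B| = 5·6 = 30;  |P| = 30
Check the pairing map k ↦ (π_A(k), π_B(k)):
  0 : (2,3)
  1 : (3,5)
  2 : (2,4)
  3 : (4,5)
  4 : (4,1)
  5 : (0,4)
  6 : (4,4)
  7 : (3,1)
  8 : (1,2)
  9 : (1,1)
  10 : (1,0)
  11 : (0,0)
  12 : (1,4)
  13 : (2,0)
  14 : (0,2)
  15 : (3,3)
  16 : (3,2)
  17 : (0,1)
  18 : (2,2)
  19 : (2,5)
  20 : (3,4)
  21 : (4,3)
  22 : (2,1)
  23 : (1,5)
  24 : (4,2)
  25 : (0,5)
  26 : (3,0)
  27 : (0,3)
  28 : (1,3)
  29 : (4,0)
distinct pairs in image: 30 / 30 needed
  → bijection onto A×B; projections well-typed.

Answer: VALID PRODUCT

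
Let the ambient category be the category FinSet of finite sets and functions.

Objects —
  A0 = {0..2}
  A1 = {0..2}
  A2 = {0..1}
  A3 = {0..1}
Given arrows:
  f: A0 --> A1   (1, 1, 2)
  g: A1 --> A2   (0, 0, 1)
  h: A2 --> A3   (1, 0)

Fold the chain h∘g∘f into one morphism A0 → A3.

Answer: (1, 1, 0)

Trace:
  0 f-->1 g-->0 h-->1
  1 f-->1 g-->0 h-->1
  2 f-->2 g-->1 h-->0
⟦path⟧: (1, 1, 0)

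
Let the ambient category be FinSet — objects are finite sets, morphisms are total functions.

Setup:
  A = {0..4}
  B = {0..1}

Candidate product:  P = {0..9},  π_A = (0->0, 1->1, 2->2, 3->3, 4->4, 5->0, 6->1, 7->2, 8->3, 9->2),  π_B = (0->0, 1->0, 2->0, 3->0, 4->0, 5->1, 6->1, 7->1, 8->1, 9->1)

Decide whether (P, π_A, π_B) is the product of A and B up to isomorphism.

|A|·|B| = 5·2 = 10;  |P| = 10
Check the pairing map k ↦ (π_A(k), π_B(k)):
  0 -> (0,0)
  1 -> (1,0)
  2 -> (2,0)
  3 -> (3,0)
  4 -> (4,0)
  5 -> (0,1)
  6 -> (1,1)
  7 -> (2,1)
  8 -> (3,1)
  9 -> (2,1)  ✗ repeats pair of k=7
distinct pairs in image: 9 / 10 needed
  → (2,1) hit at k=7 and k=9

Answer: NOT A VALID PRODUCT — duplicate pair at indices 7,9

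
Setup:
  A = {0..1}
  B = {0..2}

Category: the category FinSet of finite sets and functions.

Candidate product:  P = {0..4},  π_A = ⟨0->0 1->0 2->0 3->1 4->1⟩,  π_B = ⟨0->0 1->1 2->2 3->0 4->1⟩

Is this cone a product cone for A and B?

Answer: NOT A VALID PRODUCT — |P|=5 ≠ |A|·|B|=6

Derivation:
|A|·|B| = 2·3 = 6;  |P| = 5
  → cardinalities differ; no bijection possible.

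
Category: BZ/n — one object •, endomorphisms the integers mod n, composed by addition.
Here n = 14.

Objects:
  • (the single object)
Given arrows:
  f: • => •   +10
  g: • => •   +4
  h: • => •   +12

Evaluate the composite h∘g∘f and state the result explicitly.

  0 +10≡10 +4≡0 +12≡12  (mod 14)
composite: +12

Answer: +12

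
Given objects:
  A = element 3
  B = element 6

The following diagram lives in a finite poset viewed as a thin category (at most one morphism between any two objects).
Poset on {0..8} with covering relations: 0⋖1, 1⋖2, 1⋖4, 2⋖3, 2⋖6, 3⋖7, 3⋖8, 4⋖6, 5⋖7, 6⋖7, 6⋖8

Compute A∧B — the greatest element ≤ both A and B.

Lower bounds of A=3 and B=6: {0,1,2}
  0 ≤ 2
  1 ≤ 2
  2 ≤ 2
glb = 2

Answer: A∧B = 2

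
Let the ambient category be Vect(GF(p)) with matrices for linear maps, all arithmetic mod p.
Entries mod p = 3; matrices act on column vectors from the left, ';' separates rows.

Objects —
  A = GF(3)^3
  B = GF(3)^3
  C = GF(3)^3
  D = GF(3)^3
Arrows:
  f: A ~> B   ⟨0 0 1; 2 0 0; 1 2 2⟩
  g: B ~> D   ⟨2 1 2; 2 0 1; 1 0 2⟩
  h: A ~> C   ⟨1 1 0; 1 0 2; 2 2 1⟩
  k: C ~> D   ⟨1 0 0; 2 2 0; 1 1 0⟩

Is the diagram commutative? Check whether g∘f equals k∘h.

Path 1 = f;g:
  e0=[1,0,0] f~>[0,2,1] g~>[1,1,2]
  e1=[0,1,0] f~>[0,0,2] g~>[1,2,1]
  e2=[0,0,1] f~>[1,0,2] g~>[0,1,2]
  composite₁ = ⟨1 1 0; 1 2 1; 2 1 2⟩
Path 2 = h;k:
  e0=[1,0,0] h~>[1,1,2] k~>[1,1,2]
  e1=[0,1,0] h~>[1,0,2] k~>[1,2,1]
  e2=[0,0,1] h~>[0,2,1] k~>[0,1,2]
  composite₂ = ⟨1 1 0; 1 2 1; 2 1 2⟩
Equal? YES — commutes

Answer: COMMUTES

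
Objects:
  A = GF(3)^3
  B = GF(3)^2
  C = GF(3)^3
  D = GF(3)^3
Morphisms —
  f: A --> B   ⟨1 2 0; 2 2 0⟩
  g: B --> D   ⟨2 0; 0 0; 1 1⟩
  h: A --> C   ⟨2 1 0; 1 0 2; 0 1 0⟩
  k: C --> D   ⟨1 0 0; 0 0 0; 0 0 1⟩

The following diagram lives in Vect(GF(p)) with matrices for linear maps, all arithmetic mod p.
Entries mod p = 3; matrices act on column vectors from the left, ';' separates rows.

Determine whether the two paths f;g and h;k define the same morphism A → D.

Answer: COMMUTES

Work:
1) trace f;g:
  e0=[1,0,0] f-->[1,2] g-->[2,0,0]
  e1=[0,1,0] f-->[2,2] g-->[1,0,1]
  e2=[0,0,1] f-->[0,0] g-->[0,0,0]
  result₁ = ⟨2 1 0; 0 0 0; 0 1 0⟩
2) trace h;k:
  e0=[1,0,0] h-->[2,1,0] k-->[2,0,0]
  e1=[0,1,0] h-->[1,0,1] k-->[1,0,1]
  e2=[0,0,1] h-->[0,2,0] k-->[0,0,0]
  result₂ = ⟨2 1 0; 0 0 0; 0 1 0⟩
Equal? equal; square commutes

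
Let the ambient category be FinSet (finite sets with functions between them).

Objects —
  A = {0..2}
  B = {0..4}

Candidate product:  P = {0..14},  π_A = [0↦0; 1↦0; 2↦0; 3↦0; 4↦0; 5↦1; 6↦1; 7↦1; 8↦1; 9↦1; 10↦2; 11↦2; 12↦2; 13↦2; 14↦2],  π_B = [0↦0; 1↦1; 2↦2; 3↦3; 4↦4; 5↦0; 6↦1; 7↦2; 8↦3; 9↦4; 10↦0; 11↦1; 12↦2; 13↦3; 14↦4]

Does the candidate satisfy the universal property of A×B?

|A|·|B| = 3·5 = 15;  |P| = 15
Check the pairing map k ↦ (π_A(k), π_B(k)):
  0 ↦ (0,0)
  1 ↦ (0,1)
  2 ↦ (0,2)
  3 ↦ (0,3)
  4 ↦ (0,4)
  5 ↦ (1,0)
  6 ↦ (1,1)
  7 ↦ (1,2)
  8 ↦ (1,3)
  9 ↦ (1,4)
  10 ↦ (2,0)
  11 ↦ (2,1)
  12 ↦ (2,2)
  13 ↦ (2,3)
  14 ↦ (2,4)
distinct pairs in image: 15 / 15 needed
  → bijection onto A×B; projections well-typed.

Answer: VALID PRODUCT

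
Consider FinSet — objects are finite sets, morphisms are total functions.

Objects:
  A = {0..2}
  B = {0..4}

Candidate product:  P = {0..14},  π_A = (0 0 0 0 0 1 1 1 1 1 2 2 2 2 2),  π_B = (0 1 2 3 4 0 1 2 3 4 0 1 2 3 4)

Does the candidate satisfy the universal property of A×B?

Answer: VALID PRODUCT

Work:
|A|·|B| = 3·5 = 15;  |P| = 15
Check the pairing map k ↦ (π_A(k), π_B(k)):
  0 ↦ (0,0)
  1 ↦ (0,1)
  2 ↦ (0,2)
  3 ↦ (0,3)
  4 ↦ (0,4)
  5 ↦ (1,0)
  6 ↦ (1,1)
  7 ↦ (1,2)
  8 ↦ (1,3)
  9 ↦ (1,4)
  10 ↦ (2,0)
  11 ↦ (2,1)
  12 ↦ (2,2)
  13 ↦ (2,3)
  14 ↦ (2,4)
distinct pairs in image: 15 / 15 needed
  → bijection onto A×B; projections well-typed.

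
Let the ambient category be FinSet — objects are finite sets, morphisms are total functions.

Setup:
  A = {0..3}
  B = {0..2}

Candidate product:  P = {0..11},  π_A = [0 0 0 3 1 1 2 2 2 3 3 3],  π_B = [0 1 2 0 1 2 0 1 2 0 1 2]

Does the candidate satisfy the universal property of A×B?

Answer: NOT A VALID PRODUCT — duplicate pair at indices 9,3

Derivation:
|A|·|B| = 4·3 = 12;  |P| = 12
Check the pairing map k ↦ (π_A(k), π_B(k)):
  0 : (0,0)
  1 : (0,1)
  2 : (0,2)
  3 : (3,0)
  4 : (1,1)
  5 : (1,2)
  6 : (2,0)
  7 : (2,1)
  8 : (2,2)
  9 : (3,0)  ✗ repeats pair of k=3
  10 : (3,1)
  11 : (3,2)
distinct pairs in image: 11 / 12 needed
  → (3,0) hit at k=3 and k=9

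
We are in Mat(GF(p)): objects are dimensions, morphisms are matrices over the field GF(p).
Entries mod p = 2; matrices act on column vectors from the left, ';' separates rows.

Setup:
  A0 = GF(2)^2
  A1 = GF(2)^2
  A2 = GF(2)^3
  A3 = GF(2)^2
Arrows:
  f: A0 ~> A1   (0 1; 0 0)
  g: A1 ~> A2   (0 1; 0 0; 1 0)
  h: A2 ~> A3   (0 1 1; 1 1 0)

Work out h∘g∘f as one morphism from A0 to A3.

Answer: (0 1; 0 0)

Trace:
  e0=(1,0) f~>(0,0) g~>(0,0,0) h~>(0,0)
  e1=(0,1) f~>(1,0) g~>(0,0,1) h~>(1,0)
⟦path⟧: (0 1; 0 0)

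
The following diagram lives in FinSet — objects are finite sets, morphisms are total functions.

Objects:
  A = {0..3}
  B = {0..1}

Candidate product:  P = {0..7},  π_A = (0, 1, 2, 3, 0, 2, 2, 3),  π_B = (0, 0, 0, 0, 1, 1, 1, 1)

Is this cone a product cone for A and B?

Answer: NOT A VALID PRODUCT — duplicate pair at indices 6,5

Work:
|A|·|B| = 4·2 = 8;  |P| = 8
Check the pairing map k ↦ (π_A(k), π_B(k)):
  0 -> (0,0)
  1 -> (1,0)
  2 -> (2,0)
  3 -> (3,0)
  4 -> (0,1)
  5 -> (2,1)
  6 -> (2,1)  ✗ repeats pair of k=5
  7 -> (3,1)
distinct pairs in image: 7 / 8 needed
  → (2,1) hit at k=5 and k=6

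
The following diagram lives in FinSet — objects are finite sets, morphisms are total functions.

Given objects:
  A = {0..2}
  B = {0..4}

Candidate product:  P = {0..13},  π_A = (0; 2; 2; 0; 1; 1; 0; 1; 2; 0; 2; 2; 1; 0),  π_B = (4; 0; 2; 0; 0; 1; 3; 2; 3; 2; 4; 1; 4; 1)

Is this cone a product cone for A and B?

|A|·|B| = 3·5 = 15;  |P| = 14
  → cardinalities differ; no bijection possible.

Answer: NOT A VALID PRODUCT — |P|=14 ≠ |A|·|B|=15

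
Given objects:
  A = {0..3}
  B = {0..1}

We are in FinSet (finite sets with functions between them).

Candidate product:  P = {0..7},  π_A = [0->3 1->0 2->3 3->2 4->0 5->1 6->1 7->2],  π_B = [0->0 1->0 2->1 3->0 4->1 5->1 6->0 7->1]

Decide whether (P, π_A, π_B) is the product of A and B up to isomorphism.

Answer: VALID PRODUCT

Work:
|A|·|B| = 4·2 = 8;  |P| = 8
Check the pairing map k ↦ (π_A(k), π_B(k)):
  0 -> (3,0)
  1 -> (0,0)
  2 -> (3,1)
  3 -> (2,0)
  4 -> (0,1)
  5 -> (1,1)
  6 -> (1,0)
  7 -> (2,1)
distinct pairs in image: 8 / 8 needed
  → bijection onto A×B; projections well-typed.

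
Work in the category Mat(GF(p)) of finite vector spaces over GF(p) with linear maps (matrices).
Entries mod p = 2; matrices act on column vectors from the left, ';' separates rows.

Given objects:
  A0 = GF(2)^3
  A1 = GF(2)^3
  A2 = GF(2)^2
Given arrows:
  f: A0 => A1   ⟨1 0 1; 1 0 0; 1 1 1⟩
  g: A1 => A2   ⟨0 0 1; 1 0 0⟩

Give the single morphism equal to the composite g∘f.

Answer: ⟨1 1 1; 1 0 1⟩

Trace:
  e0=[1,0,0] f=>[1,1,1] g=>[1,1]
  e1=[0,1,0] f=>[0,0,1] g=>[1,0]
  e2=[0,0,1] f=>[1,0,1] g=>[1,1]
⟦path⟧: ⟨1 1 1; 1 0 1⟩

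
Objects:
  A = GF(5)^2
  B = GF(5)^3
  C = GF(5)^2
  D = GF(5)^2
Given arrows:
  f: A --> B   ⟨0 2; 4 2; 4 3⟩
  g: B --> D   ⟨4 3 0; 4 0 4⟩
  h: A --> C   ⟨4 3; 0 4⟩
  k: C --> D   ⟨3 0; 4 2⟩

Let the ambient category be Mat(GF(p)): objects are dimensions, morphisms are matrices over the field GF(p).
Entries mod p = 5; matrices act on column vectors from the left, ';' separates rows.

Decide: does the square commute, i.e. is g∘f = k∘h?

Answer: COMMUTES

Work:
Along f;g (path 1):
  e0=[1,0] f-->[0,4,4] g-->[2,1]
  e1=[0,1] f-->[2,2,3] g-->[4,0]
  ⟦path⟧₁ = ⟨2 4; 1 0⟩
Along h;k (path 2):
  e0=[1,0] h-->[4,0] k-->[2,1]
  e1=[0,1] h-->[3,4] k-->[4,0]
  ⟦path⟧₂ = ⟨2 4; 1 0⟩
Equal? same morphism ✓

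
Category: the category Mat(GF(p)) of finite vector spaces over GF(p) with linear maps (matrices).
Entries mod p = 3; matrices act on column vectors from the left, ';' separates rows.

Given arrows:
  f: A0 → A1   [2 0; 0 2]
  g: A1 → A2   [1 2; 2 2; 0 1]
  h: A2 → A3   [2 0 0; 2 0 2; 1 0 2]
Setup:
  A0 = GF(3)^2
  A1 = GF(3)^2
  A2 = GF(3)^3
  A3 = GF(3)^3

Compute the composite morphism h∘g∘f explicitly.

  e0=[1,0] f→[2,0] g→[2,1,0] h→[1,1,2]
  e1=[0,1] f→[0,2] g→[1,1,2] h→[2,0,2]
composite: [1 2; 1 0; 2 2]

Answer: [1 2; 1 0; 2 2]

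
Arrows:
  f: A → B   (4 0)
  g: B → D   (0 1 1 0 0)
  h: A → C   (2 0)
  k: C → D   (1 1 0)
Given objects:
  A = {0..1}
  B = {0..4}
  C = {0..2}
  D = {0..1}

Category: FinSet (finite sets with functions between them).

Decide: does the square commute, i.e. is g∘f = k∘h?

Along f;g (path 1):
  0 f→4 g→0
  1 f→0 g→0
  composite₁ = (0 0)
Along h;k (path 2):
  0 h→2 k→0
  1 h→0 k→1
  composite₂ = (0 1)
Equal? differ; not commutative

Answer: DOES NOT COMMUTE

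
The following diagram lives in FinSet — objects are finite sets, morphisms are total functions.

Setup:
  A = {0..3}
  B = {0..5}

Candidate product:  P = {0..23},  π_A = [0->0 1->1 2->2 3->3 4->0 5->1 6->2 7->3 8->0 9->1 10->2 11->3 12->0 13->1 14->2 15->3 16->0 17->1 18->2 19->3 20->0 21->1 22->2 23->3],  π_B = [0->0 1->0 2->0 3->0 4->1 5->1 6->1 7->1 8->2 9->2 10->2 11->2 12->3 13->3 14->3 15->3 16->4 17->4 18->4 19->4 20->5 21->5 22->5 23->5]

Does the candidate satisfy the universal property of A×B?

|A|·|B| = 4·6 = 24;  |P| = 24
Check the pairing map k ↦ (π_A(k), π_B(k)):
  0 -> (0,0)
  1 -> (1,0)
  2 -> (2,0)
  3 -> (3,0)
  4 -> (0,1)
  5 -> (1,1)
  6 -> (2,1)
  7 -> (3,1)
  8 -> (0,2)
  9 -> (1,2)
  10 -> (2,2)
  11 -> (3,2)
  12 -> (0,3)
  13 -> (1,3)
  14 -> (2,3)
  15 -> (3,3)
  16 -> (0,4)
  17 -> (1,4)
  18 -> (2,4)
  19 -> (3,4)
  20 -> (0,5)
  21 -> (1,5)
  22 -> (2,5)
  23 -> (3,5)
distinct pairs in image: 24 / 24 needed
  → bijection onto A×B; projections well-typed.

Answer: VALID PRODUCT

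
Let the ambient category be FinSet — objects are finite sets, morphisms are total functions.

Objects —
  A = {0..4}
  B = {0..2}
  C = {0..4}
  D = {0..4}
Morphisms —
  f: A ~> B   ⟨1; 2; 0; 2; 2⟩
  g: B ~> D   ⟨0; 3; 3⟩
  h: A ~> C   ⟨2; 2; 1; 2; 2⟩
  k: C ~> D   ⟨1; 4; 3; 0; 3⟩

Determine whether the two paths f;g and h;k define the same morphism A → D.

Path 1 = f;g:
  0 f~>1 g~>3
  1 f~>2 g~>3
  2 f~>0 g~>0
  3 f~>2 g~>3
  4 f~>2 g~>3
  composite₁ = ⟨3; 3; 0; 3; 3⟩
Path 2 = h;k:
  0 h~>2 k~>3
  1 h~>2 k~>3
  2 h~>1 k~>4
  3 h~>2 k~>3
  4 h~>2 k~>3
  composite₂ = ⟨3; 3; 4; 3; 3⟩
Equal? distinct morphisms ✗

Answer: DOES NOT COMMUTE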